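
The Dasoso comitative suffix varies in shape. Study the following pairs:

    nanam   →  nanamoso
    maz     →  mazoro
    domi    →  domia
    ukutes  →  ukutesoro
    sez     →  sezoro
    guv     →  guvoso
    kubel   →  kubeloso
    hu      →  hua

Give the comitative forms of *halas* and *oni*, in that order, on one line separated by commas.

halasoro, onia

The alternation tracks the final sound of the stem — -oro when the stem ends in a sibilant (*maz*, *ukutes*, *sez*); -oso when the stem ends in a non-sibilant consonant (*nanam*, *guv*, *kubel*); -a when the stem ends in a vowel (*domi*, *hu*).
*halas* — final sound /s/ (a sibilant) → -oro → *halasoro*.
*oni*: final sound = /i/, a vowel → -a → *onia*.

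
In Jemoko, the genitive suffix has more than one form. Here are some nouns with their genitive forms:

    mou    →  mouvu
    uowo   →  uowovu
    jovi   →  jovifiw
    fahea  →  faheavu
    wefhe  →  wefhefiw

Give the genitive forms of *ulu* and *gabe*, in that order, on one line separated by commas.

The pattern is front/back vowel harmony: -fiw when the last vowel of the stem is a front vowel (*jovi*, *wefhe*); -vu when the last vowel of the stem is a back vowel (*mou*, *uowo*, *fahea*).
Since the last vowel of *ulu* is /u/ (a back vowel), it takes -vu, giving *uluvu*.
*gabe* — last vowel /e/ (a front vowel) → -fiw → *gabefiw*.

uluvu, gabefiw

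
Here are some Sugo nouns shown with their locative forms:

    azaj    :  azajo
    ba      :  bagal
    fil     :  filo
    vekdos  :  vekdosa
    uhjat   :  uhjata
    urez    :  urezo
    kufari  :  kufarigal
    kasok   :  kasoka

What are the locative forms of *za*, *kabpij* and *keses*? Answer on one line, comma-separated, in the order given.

zagal, kabpijo, kesesa

The pattern is voicing of the final sound: -a when the stem ends in a voiceless consonant (*vekdos*, *uhjat*, *kasok*); -o when the stem ends in a voiced consonant (*azaj*, *fil*, *urez*); -gal when the stem ends in a vowel (*ba*, *kufari*).
*za*: final sound = /a/, a vowel → -gal → *zagal*.
The final sound of *kabpij* is /j/, which is a voiced consonant, so the suffix is -o, giving *kabpijo*.
Since the final sound of *keses* is /s/ (a voiceless consonant), it takes -a, giving *kesesa*.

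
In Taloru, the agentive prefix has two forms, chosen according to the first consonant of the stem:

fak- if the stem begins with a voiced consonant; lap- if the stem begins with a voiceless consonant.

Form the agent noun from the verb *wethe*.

fakwethe

The first consonant of *wethe* is /w/, which is voiced, so the prefix is fak-, giving *fakwethe*.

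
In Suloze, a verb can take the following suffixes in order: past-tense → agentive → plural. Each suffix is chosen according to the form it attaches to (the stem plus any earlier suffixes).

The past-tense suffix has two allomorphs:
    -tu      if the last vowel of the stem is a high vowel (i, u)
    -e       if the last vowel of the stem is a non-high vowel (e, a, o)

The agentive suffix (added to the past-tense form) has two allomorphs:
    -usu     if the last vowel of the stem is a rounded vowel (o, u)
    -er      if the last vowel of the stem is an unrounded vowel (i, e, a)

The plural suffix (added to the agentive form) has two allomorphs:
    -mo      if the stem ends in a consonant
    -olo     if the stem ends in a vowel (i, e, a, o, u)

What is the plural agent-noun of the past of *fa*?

faeermo

Since the last vowel of *fa* is /a/ (a non-high vowel), it takes -e, giving *fae*.
The past-tense form *fae* — last vowel /e/ (an unrounded vowel) → -er → *faeer*.
Since the final sound of the agentive form *faeer* is /r/ (a consonant), it takes -mo, giving *faeermo*.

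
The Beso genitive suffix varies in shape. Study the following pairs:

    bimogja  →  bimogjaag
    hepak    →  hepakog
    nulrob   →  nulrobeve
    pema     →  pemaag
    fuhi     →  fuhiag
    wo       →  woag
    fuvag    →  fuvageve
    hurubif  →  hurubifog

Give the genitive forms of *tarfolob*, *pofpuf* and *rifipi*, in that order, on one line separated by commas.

tarfolobeve, pofpufog, rifipiag

The suffix is conditioned by the final sound: -og when the stem ends in a voiceless consonant (*hepak*, *hurubif*); -eve when the stem ends in a voiced consonant (*nulrob*, *fuvag*); -ag when the stem ends in a vowel (*bimogja*, *pema*, *fuhi*, *wo*).
The final sound of *tarfolob* is /b/, which is a voiced consonant, so the suffix is -eve, giving *tarfolobeve*.
Since the final sound of *pofpuf* is /f/ (a voiceless consonant), it takes -og, giving *pofpufog*.
*rifipi* — final sound /i/ (a vowel) → -ag → *rifipiag*.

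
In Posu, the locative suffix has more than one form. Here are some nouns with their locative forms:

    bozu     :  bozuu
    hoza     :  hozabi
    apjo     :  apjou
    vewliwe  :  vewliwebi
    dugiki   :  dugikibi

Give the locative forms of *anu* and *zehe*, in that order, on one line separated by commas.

The alternation tracks the last vowel of the stem — -u when the last vowel of the stem is a rounded vowel (*bozu*, *apjo*); -bi when the last vowel of the stem is an unrounded vowel (*hoza*, *vewliwe*, *dugiki*).
*anu* — last vowel /u/ (a rounded vowel) → -u → *anuu*.
Since the last vowel of *zehe* is /e/ (an unrounded vowel), it takes -bi, giving *zehebi*.

anuu, zehebi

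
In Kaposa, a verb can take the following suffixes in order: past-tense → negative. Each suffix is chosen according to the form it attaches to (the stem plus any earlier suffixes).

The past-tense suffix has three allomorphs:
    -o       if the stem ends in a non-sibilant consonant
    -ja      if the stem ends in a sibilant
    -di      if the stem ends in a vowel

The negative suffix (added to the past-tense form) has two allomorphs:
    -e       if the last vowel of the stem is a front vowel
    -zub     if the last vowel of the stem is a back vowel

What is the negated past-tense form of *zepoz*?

zepozjazub

*zepoz*: final sound = /z/, a sibilant → -ja → *zepozja*.
Since the last vowel of the past-tense form *zepozja* is /a/ (a back vowel), it takes -zub, giving *zepozjazub*.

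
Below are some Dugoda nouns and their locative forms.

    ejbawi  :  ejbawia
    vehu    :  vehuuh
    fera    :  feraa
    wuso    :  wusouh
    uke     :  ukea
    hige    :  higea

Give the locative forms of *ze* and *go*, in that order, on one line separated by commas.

zea, gouh

The pattern is rounding harmony: -uh when the last vowel of the stem is a rounded vowel (*vehu*, *wuso*); -a when the last vowel of the stem is an unrounded vowel (*ejbawi*, *fera*, *uke*, *hige*).
*ze*: last vowel = /e/, an unrounded vowel → -a → *zea*.
*go*: last vowel = /o/, a rounded vowel → -uh → *gouh*.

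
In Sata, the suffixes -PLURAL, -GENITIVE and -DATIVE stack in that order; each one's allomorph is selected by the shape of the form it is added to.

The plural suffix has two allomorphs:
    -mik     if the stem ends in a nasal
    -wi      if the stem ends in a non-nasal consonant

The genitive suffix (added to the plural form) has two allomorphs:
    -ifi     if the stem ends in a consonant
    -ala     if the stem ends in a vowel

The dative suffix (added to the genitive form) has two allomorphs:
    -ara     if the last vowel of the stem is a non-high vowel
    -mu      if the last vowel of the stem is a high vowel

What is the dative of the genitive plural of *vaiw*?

Since the final consonant of *vaiw* is /w/ (non-nasal), it takes -wi, giving *vaiwwi*.
The plural form *vaiwwi*: final sound = /i/, a vowel → -ala → *vaiwwiala*.
Since the last vowel of the genitive form *vaiwwiala* is /a/ (a non-high vowel), it takes -ara, giving *vaiwwialaara*.

vaiwwialaara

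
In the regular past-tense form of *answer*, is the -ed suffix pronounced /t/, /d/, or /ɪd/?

/d/

The stem *answer* ends in a voiced sound other than /d/.
The -ed suffix is realized as /ɪd/ after /t, d/; as /t/ after other voiceless consonants; and as /d/ after other voiced sounds.
So -ed on *answer* is pronounced /d/.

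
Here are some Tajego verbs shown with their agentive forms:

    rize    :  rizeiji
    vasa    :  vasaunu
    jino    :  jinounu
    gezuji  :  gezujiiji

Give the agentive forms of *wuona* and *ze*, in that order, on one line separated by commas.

Looking at the last vowel of each stem: -iji when the last vowel of the stem is a front vowel (*rize*, *gezuji*); -unu when the last vowel of the stem is a back vowel (*vasa*, *jino*).
The last vowel of *wuona* is /a/, which is a back vowel, so the suffix is -unu, giving *wuonaunu*.
*ze* — last vowel /e/ (a front vowel) → -iji → *zeiji*.

wuonaunu, zeiji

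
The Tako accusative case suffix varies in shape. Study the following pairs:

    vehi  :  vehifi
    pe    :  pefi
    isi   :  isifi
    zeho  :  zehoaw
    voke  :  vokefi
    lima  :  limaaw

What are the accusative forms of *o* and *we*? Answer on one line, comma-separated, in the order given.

The suffix is conditioned by the last vowel: -fi when the last vowel of the stem is a front vowel (*vehi*, *pe*, *isi*, *voke*); -aw when the last vowel of the stem is a back vowel (*zeho*, *lima*).
The last vowel of *o* is /o/, which is a back vowel, so the suffix is -aw, giving *oaw*.
The last vowel of *we* is /e/, which is a front vowel, so the suffix is -fi, giving *wefi*.

oaw, wefi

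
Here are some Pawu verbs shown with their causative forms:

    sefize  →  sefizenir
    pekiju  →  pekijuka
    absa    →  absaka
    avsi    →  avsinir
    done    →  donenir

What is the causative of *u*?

The suffix is conditioned by the last vowel: -nir when the last vowel of the stem is a front vowel (*sefize*, *avsi*, *done*); -ka when the last vowel of the stem is a back vowel (*pekiju*, *absa*).
*u*: last vowel = /u/, a back vowel → -ka → *uka*.

uka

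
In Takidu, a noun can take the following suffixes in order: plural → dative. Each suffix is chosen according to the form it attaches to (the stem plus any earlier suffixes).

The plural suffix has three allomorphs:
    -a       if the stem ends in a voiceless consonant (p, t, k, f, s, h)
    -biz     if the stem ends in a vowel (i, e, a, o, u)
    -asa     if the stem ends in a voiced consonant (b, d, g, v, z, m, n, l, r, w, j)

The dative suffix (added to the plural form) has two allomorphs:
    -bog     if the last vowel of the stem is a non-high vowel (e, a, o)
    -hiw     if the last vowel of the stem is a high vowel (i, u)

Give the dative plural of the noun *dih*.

dihabog

*dih* — final sound /h/ (a voiceless consonant) → -a → *diha*.
The plural form *diha*: last vowel = /a/, a non-high vowel → -bog → *dihabog*.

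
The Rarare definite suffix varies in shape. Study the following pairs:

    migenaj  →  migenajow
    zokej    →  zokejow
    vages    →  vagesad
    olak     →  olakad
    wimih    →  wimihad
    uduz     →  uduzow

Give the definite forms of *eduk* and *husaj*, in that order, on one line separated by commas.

The suffix is conditioned by the final consonant: -ad when the stem ends in a voiceless consonant (*vages*, *olak*, *wimih*); -ow when the stem ends in a voiced consonant (*migenaj*, *zokej*, *uduz*).
Since the final consonant of *eduk* is /k/ (voiceless), it takes -ad, giving *edukad*.
Since the final consonant of *husaj* is /j/ (voiced), it takes -ow, giving *husajow*.

edukad, husajow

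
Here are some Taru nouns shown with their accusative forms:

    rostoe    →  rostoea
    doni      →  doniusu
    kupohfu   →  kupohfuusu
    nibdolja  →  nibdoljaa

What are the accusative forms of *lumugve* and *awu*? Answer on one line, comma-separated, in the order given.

The suffix is conditioned by the last vowel: -usu when the last vowel of the stem is a high vowel (*doni*, *kupohfu*); -a when the last vowel of the stem is a non-high vowel (*rostoe*, *nibdolja*).
*lumugve* — last vowel /e/ (a non-high vowel) → -a → *lumugvea*.
The last vowel of *awu* is /u/, which is a high vowel, so the suffix is -usu, giving *awuusu*.

lumugvea, awuusu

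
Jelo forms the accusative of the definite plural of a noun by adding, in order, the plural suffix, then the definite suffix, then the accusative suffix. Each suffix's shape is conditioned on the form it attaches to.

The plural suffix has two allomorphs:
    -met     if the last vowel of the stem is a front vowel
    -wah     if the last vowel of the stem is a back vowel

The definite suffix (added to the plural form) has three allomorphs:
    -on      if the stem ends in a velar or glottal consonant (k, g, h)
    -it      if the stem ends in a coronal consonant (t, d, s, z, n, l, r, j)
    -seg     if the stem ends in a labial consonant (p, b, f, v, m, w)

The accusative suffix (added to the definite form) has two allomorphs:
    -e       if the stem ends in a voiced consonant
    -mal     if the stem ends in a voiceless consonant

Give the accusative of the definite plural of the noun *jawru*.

jawruwahone

The last vowel of *jawru* is /u/, which is a back vowel, so the plural suffix is -wah, giving *jawruwah*.
Since the final consonant of the plural form *jawruwah* is /h/ (velar/glottal), it takes -on, giving *jawruwahon*.
The definite form *jawruwahon*: final consonant = /n/, voiced → -e → *jawruwahone*.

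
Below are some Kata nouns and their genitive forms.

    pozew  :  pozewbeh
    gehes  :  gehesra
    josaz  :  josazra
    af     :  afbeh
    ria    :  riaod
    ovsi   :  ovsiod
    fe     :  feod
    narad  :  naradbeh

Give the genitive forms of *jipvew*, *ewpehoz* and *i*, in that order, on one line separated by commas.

jipvewbeh, ewpehozra, iod

Looking at the final sound of each stem: -ra when the stem ends in a sibilant (*gehes*, *josaz*); -beh when the stem ends in a non-sibilant consonant (*pozew*, *af*, *narad*); -od when the stem ends in a vowel (*ria*, *ovsi*, *fe*).
The final sound of *jipvew* is /w/, which is a non-sibilant consonant, so the suffix is -beh, giving *jipvewbeh*.
*ewpehoz*: final sound = /z/, a sibilant → -ra → *ewpehozra*.
Since the final sound of *i* is /i/ (a vowel), it takes -od, giving *iod*.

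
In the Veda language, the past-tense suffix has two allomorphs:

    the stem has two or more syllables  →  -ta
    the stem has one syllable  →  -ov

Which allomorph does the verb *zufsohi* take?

With 3 syllables, *zufsohi* takes -ta.

-ta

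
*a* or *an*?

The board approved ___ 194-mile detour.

The indefinite article is chosen by the initial *sound* of the following word, not its spelling.
The number *194* is spoken "one hundred …", beginning with /wʌn/ — a consonant sound.
So the article is *a*: The board approved a 194-mile detour.

a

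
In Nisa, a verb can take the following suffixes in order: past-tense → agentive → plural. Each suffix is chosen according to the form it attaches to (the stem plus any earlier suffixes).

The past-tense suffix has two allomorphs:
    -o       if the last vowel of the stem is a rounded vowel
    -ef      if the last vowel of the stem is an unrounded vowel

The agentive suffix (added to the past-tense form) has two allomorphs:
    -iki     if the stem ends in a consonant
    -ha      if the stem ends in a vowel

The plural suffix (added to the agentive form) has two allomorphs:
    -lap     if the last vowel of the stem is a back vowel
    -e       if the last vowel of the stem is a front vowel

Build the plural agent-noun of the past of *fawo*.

*fawo* — last vowel /o/ (a rounded vowel) → -o → *fawoo*.
The final sound of the past-tense form *fawoo* is /o/, which is a vowel, so the agentive suffix is -ha, giving *fawooha*.
The agentive form *fawooha* — last vowel /a/ (a back vowel) → -lap → *fawoohalap*.

fawoohalap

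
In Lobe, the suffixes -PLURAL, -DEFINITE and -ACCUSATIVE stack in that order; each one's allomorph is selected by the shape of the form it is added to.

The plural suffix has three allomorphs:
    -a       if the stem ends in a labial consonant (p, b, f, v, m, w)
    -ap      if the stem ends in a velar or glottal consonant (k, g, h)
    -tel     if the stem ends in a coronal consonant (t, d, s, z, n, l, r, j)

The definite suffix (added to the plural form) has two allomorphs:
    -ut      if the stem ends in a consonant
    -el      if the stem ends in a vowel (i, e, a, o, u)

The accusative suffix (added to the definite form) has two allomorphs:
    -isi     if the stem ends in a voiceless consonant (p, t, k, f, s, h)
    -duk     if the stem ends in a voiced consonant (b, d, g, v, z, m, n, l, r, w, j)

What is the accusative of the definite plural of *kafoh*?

kafohaputisi

The final consonant of *kafoh* is /h/, which is velar/glottal, so the plural suffix is -ap, giving *kafohap*.
Since the final sound of the plural form *kafohap* is /p/ (a consonant), it takes -ut, giving *kafohaput*.
The final consonant of the definite form *kafohaput* is /t/, which is voiceless, so the accusative suffix is -isi, giving *kafohaputisi*.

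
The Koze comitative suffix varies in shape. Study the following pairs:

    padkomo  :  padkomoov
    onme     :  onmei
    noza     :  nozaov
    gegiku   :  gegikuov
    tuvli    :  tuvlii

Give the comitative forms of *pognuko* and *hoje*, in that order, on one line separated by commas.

Looking at the last vowel of each stem: -i when the last vowel of the stem is a front vowel (*onme*, *tuvli*); -ov when the last vowel of the stem is a back vowel (*padkomo*, *noza*, *gegiku*).
*pognuko* — last vowel /o/ (a back vowel) → -ov → *pognukoov*.
*hoje*: last vowel = /e/, a front vowel → -i → *hojei*.

pognukoov, hojei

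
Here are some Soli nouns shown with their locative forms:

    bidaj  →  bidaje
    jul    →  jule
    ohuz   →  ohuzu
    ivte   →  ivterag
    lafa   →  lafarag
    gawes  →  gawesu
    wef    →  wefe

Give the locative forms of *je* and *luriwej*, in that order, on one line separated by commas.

Looking at the final sound of each stem: -u when the stem ends in a sibilant (*ohuz*, *gawes*); -e when the stem ends in a non-sibilant consonant (*bidaj*, *jul*, *wef*); -rag when the stem ends in a vowel (*ivte*, *lafa*).
*je* — final sound /e/ (a vowel) → -rag → *jerag*.
*luriwej* — final sound /j/ (a non-sibilant consonant) → -e → *luriweje*.

jerag, luriweje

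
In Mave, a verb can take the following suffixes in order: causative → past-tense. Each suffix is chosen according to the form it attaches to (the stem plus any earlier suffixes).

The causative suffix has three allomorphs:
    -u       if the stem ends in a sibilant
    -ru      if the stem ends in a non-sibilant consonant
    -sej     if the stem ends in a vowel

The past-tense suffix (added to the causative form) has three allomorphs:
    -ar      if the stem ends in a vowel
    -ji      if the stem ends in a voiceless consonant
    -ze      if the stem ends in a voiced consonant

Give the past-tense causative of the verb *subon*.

subonruar

The final sound of *subon* is /n/, which is a non-sibilant consonant, so the causative suffix is -ru, giving *subonru*.
The causative form *subonru*: final sound = /u/, a vowel → -ar → *subonruar*.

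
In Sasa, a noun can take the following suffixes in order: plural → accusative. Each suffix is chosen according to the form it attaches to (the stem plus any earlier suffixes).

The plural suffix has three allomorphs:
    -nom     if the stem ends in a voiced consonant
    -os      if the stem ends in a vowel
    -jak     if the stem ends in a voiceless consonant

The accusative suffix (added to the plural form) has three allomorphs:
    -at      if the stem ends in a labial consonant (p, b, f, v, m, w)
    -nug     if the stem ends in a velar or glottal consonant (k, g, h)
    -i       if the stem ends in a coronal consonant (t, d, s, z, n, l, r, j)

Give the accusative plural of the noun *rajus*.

rajusjaknug

*rajus*: final sound = /s/, a voiceless consonant → -jak → *rajusjak*.
Since the final consonant of the plural form *rajusjak* is /k/ (velar/glottal), it takes -nug, giving *rajusjaknug*.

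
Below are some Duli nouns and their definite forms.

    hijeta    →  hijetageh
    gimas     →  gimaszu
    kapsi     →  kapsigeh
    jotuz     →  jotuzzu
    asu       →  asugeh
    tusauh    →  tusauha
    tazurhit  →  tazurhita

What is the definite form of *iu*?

The pattern is sibilance of the final sound: -zu when the stem ends in a sibilant (*gimas*, *jotuz*); -a when the stem ends in a non-sibilant consonant (*tusauh*, *tazurhit*); -geh when the stem ends in a vowel (*hijeta*, *kapsi*, *asu*).
Since the final sound of *iu* is /u/ (a vowel), it takes -geh, giving *iugeh*.

iugeh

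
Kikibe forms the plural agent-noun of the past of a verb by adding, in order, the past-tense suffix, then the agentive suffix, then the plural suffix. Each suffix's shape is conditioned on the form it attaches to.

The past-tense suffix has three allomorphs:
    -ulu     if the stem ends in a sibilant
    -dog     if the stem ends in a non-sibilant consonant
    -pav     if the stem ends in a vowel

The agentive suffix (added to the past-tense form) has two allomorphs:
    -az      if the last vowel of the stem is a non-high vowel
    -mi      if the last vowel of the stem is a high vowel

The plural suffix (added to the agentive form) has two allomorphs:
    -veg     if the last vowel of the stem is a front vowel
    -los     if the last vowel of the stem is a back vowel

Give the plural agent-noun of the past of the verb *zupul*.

zupuldogazlos

The final sound of *zupul* is /l/, which is a non-sibilant consonant, so the past-tense suffix is -dog, giving *zupuldog*.
The past-tense form *zupuldog* — last vowel /o/ (a non-high vowel) → -az → *zupuldogaz*.
The agentive form *zupuldogaz* — last vowel /a/ (a back vowel) → -los → *zupuldogazlos*.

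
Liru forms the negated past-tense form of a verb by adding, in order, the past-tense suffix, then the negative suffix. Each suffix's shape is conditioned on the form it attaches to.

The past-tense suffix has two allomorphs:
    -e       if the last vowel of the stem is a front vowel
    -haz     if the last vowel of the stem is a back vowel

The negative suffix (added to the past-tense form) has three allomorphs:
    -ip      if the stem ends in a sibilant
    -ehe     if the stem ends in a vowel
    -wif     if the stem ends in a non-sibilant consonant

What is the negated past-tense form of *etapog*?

*etapog*: last vowel = /o/, a back vowel → -haz → *etapoghaz*.
Since the final sound of the past-tense form *etapoghaz* is /z/ (a sibilant), it takes -ip, giving *etapoghazip*.

etapoghazip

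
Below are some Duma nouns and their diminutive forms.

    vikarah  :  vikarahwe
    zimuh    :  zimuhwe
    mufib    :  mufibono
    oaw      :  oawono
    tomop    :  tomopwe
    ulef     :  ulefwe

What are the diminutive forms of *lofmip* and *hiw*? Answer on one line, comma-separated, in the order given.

The suffix is conditioned by the final consonant: -we when the stem ends in a voiceless consonant (*vikarah*, *zimuh*, *tomop*, *ulef*); -ono when the stem ends in a voiced consonant (*mufib*, *oaw*).
The final consonant of *lofmip* is /p/, which is voiceless, so the suffix is -we, giving *lofmipwe*.
Since the final consonant of *hiw* is /w/ (voiced), it takes -ono, giving *hiwono*.

lofmipwe, hiwono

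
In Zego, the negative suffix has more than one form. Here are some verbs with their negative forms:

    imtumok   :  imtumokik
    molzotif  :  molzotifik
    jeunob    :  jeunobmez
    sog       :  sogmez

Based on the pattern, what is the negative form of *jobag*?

jobagmez

Looking at the final consonant of each stem: -ik when the stem ends in a voiceless consonant (*imtumok*, *molzotif*); -mez when the stem ends in a voiced consonant (*jeunob*, *sog*).
*jobag*: final consonant = /g/, voiced → -mez → *jobagmez*.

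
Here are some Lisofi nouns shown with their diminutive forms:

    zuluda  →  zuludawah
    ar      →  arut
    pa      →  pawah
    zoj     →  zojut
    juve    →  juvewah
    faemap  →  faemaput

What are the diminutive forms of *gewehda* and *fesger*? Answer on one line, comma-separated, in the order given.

The suffix is conditioned by the final sound: -ut when the stem ends in a consonant (*ar*, *zoj*, *faemap*); -wah when the stem ends in a vowel (*zuluda*, *pa*, *juve*).
*gewehda* — final sound /a/ (a vowel) → -wah → *gewehdawah*.
*fesger*: final sound = /r/, a consonant → -ut → *fesgerut*.

gewehdawah, fesgerut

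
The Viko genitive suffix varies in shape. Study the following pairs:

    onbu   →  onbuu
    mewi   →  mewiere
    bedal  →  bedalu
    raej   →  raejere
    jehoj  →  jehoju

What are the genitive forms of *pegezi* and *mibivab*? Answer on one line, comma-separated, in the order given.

The alternation tracks the last vowel of the stem — -ere when the last vowel of the stem is a front vowel (*mewi*, *raej*); -u when the last vowel of the stem is a back vowel (*onbu*, *bedal*, *jehoj*).
*pegezi* — last vowel /i/ (a front vowel) → -ere → *pegeziere*.
*mibivab*: last vowel = /a/, a back vowel → -u → *mibivabu*.

pegeziere, mibivabu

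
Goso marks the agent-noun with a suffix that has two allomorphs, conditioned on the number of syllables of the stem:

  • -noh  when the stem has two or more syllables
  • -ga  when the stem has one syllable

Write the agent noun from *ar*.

arga

*ar* has one syllable, so the suffix is -ga, giving *arga*.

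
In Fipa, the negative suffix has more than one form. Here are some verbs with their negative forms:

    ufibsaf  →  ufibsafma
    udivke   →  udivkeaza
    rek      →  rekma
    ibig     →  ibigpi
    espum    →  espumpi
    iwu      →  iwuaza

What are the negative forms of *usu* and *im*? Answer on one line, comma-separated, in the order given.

usuaza, impi

The suffix is conditioned by the final sound: -ma when the stem ends in a voiceless consonant (*ufibsaf*, *rek*); -pi when the stem ends in a voiced consonant (*ibig*, *espum*); -aza when the stem ends in a vowel (*udivke*, *iwu*).
The final sound of *usu* is /u/, which is a vowel, so the suffix is -aza, giving *usuaza*.
The final sound of *im* is /m/, which is a voiced consonant, so the suffix is -pi, giving *impi*.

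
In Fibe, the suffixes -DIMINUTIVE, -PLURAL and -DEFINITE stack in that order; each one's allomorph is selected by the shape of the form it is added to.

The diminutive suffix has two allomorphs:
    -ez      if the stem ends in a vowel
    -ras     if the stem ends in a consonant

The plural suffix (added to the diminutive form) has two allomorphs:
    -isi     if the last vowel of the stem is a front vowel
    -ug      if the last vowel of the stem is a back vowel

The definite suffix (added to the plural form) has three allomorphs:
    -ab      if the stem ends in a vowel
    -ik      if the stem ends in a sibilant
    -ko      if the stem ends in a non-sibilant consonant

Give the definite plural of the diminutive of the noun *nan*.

The final sound of *nan* is /n/, which is a consonant, so the diminutive suffix is -ras, giving *nanras*.
The last vowel of the diminutive form *nanras* is /a/, which is a back vowel, so the plural suffix is -ug, giving *nanrasug*.
The plural form *nanrasug* — final sound /g/ (a non-sibilant consonant) → -ko → *nanrasugko*.

nanrasugko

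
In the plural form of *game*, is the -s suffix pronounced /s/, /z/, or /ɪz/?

/z/

The stem *game* ends in a voiced non-sibilant sound.
The plural suffix surfaces as /ɪz/ after sibilants, /s/ after other voiceless consonants, and /z/ after other voiced sounds.
So the plural -s on *game* is pronounced /z/.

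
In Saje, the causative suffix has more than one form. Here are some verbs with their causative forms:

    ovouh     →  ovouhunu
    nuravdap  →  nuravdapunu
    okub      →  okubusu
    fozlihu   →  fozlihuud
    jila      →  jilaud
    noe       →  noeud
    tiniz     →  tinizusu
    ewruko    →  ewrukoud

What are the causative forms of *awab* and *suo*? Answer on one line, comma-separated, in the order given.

The alternation tracks the final sound of the stem — -unu when the stem ends in a voiceless consonant (*ovouh*, *nuravdap*); -usu when the stem ends in a voiced consonant (*okub*, *tiniz*); -ud when the stem ends in a vowel (*fozlihu*, *jila*, *noe*, *ewruko*).
The final sound of *awab* is /b/, which is a voiced consonant, so the suffix is -usu, giving *awabusu*.
*suo* — final sound /o/ (a vowel) → -ud → *suoud*.

awabusu, suoud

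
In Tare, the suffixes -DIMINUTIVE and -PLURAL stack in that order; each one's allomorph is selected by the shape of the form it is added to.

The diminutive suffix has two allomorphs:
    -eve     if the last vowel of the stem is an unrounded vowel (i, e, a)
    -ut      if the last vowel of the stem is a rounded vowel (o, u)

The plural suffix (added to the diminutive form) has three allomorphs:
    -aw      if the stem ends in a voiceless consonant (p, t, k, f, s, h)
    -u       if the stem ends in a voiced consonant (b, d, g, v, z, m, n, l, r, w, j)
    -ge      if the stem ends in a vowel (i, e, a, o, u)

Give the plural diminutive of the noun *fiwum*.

fiwumutaw

*fiwum*: last vowel = /u/, a rounded vowel → -ut → *fiwumut*.
The diminutive form *fiwumut*: final sound = /t/, a voiceless consonant → -aw → *fiwumutaw*.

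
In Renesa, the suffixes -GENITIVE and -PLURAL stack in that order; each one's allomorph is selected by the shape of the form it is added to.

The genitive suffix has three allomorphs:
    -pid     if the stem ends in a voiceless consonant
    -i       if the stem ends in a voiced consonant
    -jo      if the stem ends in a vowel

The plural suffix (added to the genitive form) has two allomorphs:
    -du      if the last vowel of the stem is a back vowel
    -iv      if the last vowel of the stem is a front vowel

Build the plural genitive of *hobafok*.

Since the final sound of *hobafok* is /k/ (a voiceless consonant), it takes -pid, giving *hobafokpid*.
The genitive form *hobafokpid*: last vowel = /i/, a front vowel → -iv → *hobafokpidiv*.

hobafokpidiv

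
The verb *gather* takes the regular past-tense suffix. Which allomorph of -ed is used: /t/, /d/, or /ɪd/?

/d/

The stem *gather* ends in a voiced sound other than /d/.
The -ed suffix is realized as /ɪd/ after /t, d/; as /t/ after other voiceless consonants; and as /d/ after other voiced sounds.
So -ed on *gather* is pronounced /d/.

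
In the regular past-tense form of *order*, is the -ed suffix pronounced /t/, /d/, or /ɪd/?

The stem *order* ends in a voiced sound other than /d/.
The -ed suffix is realized as /ɪd/ after /t, d/; as /t/ after other voiceless consonants; and as /d/ after other voiced sounds.
So -ed on *order* is pronounced /d/.

/d/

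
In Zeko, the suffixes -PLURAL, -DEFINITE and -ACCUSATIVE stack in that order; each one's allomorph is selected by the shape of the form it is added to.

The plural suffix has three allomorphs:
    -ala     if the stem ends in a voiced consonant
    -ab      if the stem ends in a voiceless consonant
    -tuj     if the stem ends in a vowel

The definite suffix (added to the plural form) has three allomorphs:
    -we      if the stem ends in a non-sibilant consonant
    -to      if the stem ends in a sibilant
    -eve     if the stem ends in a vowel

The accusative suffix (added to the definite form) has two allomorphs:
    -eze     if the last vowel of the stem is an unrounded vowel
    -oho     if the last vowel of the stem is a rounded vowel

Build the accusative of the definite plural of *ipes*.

ipesabweeze

The final sound of *ipes* is /s/, which is a voiceless consonant, so the plural suffix is -ab, giving *ipesab*.
Since the final sound of the plural form *ipesab* is /b/ (a non-sibilant consonant), it takes -we, giving *ipesabwe*.
Since the last vowel of the definite form *ipesabwe* is /e/ (an unrounded vowel), it takes -eze, giving *ipesabweeze*.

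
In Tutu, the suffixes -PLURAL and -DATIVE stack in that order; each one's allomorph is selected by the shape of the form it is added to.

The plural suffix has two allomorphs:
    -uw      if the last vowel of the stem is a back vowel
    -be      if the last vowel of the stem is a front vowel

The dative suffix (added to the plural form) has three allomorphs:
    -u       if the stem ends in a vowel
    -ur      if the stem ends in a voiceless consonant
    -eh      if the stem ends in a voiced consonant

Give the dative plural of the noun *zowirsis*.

*zowirsis*: last vowel = /i/, a front vowel → -be → *zowirsisbe*.
The final sound of the plural form *zowirsisbe* is /e/, which is a vowel, so the dative suffix is -u, giving *zowirsisbeu*.

zowirsisbeu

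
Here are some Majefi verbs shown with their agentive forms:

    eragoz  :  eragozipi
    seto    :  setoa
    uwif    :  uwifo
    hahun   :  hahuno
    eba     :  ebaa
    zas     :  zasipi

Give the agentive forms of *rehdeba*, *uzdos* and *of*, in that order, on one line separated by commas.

The alternation tracks the final sound of the stem — -ipi when the stem ends in a sibilant (*eragoz*, *zas*); -o when the stem ends in a non-sibilant consonant (*uwif*, *hahun*); -a when the stem ends in a vowel (*seto*, *eba*).
*rehdeba* — final sound /a/ (a vowel) → -a → *rehdebaa*.
Since the final sound of *uzdos* is /s/ (a sibilant), it takes -ipi, giving *uzdosipi*.
Since the final sound of *of* is /f/ (a non-sibilant consonant), it takes -o, giving *ofo*.

rehdebaa, uzdosipi, ofo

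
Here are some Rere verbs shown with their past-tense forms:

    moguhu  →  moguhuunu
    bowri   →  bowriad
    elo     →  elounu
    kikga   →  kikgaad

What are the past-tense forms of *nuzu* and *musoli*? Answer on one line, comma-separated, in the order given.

The suffix is conditioned by the last vowel: -unu when the last vowel of the stem is a rounded vowel (*moguhu*, *elo*); -ad when the last vowel of the stem is an unrounded vowel (*bowri*, *kikga*).
The last vowel of *nuzu* is /u/, which is a rounded vowel, so the suffix is -unu, giving *nuzuunu*.
Since the last vowel of *musoli* is /i/ (an unrounded vowel), it takes -ad, giving *musoliad*.

nuzuunu, musoliad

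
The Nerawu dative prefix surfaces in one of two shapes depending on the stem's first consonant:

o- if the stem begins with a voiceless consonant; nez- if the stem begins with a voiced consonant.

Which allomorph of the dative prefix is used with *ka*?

o-

The first consonant of *ka* is /k/, which is voiceless, so the prefix is o-.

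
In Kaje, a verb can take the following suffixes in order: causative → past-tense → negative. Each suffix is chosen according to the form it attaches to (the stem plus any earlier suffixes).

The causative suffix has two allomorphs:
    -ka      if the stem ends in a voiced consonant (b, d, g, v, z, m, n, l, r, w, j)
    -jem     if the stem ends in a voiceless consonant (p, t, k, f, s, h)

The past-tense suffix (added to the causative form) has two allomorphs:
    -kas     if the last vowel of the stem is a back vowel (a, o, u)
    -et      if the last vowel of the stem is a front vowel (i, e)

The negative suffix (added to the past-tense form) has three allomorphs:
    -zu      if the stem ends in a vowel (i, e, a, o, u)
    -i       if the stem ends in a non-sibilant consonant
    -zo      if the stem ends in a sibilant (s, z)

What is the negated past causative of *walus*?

walusjemeti

The final consonant of *walus* is /s/, which is voiceless, so the causative suffix is -jem, giving *walusjem*.
Since the last vowel of the causative form *walusjem* is /e/ (a front vowel), it takes -et, giving *walusjemet*.
The past-tense form *walusjemet*: final sound = /t/, a non-sibilant consonant → -i → *walusjemeti*.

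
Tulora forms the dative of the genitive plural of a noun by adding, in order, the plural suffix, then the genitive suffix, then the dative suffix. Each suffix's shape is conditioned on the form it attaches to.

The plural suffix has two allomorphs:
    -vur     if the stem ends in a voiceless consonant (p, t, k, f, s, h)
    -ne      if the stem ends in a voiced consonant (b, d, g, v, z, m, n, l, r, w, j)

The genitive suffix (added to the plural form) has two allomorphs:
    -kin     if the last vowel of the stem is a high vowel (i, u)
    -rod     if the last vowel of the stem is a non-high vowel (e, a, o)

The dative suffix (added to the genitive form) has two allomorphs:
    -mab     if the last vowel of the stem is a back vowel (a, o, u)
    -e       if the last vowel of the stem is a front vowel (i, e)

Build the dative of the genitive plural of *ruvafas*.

The final consonant of *ruvafas* is /s/, which is voiceless, so the plural suffix is -vur, giving *ruvafasvur*.
The plural form *ruvafasvur*: last vowel = /u/, a high vowel → -kin → *ruvafasvurkin*.
The genitive form *ruvafasvurkin*: last vowel = /i/, a front vowel → -e → *ruvafasvurkine*.

ruvafasvurkine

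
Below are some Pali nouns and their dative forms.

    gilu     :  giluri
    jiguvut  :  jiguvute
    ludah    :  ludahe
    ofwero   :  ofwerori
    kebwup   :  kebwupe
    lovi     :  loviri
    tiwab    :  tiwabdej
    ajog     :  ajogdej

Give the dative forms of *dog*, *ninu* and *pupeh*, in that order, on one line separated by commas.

dogdej, ninuri, pupehe

The alternation tracks the final sound of the stem — -e when the stem ends in a voiceless consonant (*jiguvut*, *ludah*, *kebwup*); -dej when the stem ends in a voiced consonant (*tiwab*, *ajog*); -ri when the stem ends in a vowel (*gilu*, *ofwero*, *lovi*).
The final sound of *dog* is /g/, which is a voiced consonant, so the suffix is -dej, giving *dogdej*.
The final sound of *ninu* is /u/, which is a vowel, so the suffix is -ri, giving *ninuri*.
The final sound of *pupeh* is /h/, which is a voiceless consonant, so the suffix is -e, giving *pupehe*.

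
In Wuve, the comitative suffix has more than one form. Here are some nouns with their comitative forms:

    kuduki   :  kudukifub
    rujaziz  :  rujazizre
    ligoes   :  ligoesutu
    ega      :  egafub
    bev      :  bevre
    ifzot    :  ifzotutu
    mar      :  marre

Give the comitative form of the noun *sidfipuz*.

sidfipuzre

The suffix is conditioned by the final sound: -utu when the stem ends in a voiceless consonant (*ligoes*, *ifzot*); -re when the stem ends in a voiced consonant (*rujaziz*, *bev*, *mar*); -fub when the stem ends in a vowel (*kuduki*, *ega*).
The final sound of *sidfipuz* is /z/, which is a voiced consonant, so the suffix is -re, giving *sidfipuzre*.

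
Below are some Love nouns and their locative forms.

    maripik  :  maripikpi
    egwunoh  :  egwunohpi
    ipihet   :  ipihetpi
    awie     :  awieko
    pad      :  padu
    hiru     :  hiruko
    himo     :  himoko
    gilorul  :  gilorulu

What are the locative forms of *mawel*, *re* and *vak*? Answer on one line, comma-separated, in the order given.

The suffix is conditioned by the final sound: -pi when the stem ends in a voiceless consonant (*maripik*, *egwunoh*, *ipihet*); -u when the stem ends in a voiced consonant (*pad*, *gilorul*); -ko when the stem ends in a vowel (*awie*, *hiru*, *himo*).
The final sound of *mawel* is /l/, which is a voiced consonant, so the suffix is -u, giving *mawelu*.
*re*: final sound = /e/, a vowel → -ko → *reko*.
Since the final sound of *vak* is /k/ (a voiceless consonant), it takes -pi, giving *vakpi*.

mawelu, reko, vakpi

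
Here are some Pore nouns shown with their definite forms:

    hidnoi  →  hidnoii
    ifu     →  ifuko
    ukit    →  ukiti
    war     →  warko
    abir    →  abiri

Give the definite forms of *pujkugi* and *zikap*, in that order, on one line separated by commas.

The pattern is front/back vowel harmony: -i when the last vowel of the stem is a front vowel (*hidnoi*, *ukit*, *abir*); -ko when the last vowel of the stem is a back vowel (*ifu*, *war*).
*pujkugi*: last vowel = /i/, a front vowel → -i → *pujkugii*.
The last vowel of *zikap* is /a/, which is a back vowel, so the suffix is -ko, giving *zikapko*.

pujkugii, zikapko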